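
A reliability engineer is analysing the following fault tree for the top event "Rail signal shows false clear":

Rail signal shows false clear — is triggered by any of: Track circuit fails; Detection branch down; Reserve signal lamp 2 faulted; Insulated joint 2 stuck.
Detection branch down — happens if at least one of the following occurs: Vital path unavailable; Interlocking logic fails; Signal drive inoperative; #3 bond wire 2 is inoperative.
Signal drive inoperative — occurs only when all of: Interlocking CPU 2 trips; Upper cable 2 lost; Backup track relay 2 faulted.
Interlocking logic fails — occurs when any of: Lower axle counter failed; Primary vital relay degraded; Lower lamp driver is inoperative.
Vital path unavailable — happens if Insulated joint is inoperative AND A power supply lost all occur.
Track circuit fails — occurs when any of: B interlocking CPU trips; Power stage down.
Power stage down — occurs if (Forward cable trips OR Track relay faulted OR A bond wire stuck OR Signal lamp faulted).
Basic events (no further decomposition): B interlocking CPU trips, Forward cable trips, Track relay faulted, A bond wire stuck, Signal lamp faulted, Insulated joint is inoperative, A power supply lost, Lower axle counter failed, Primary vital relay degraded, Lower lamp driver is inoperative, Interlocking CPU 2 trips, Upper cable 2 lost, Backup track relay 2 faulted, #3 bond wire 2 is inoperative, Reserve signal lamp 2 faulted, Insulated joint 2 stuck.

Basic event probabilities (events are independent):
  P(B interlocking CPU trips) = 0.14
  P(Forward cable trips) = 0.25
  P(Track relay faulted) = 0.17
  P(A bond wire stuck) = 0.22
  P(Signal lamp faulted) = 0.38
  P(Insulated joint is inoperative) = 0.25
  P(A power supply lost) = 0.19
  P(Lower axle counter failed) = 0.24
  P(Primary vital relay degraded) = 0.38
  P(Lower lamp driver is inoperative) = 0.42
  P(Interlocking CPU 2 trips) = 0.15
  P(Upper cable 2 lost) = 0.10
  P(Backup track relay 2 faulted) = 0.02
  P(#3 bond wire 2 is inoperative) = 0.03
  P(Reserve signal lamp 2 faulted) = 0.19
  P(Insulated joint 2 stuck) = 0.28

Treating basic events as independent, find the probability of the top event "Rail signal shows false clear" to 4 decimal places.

0.9619

P(Power stage down) [OR] = 1 − (1−0.25) × (1−0.17) × (1−0.22) × (1−0.38) = 0.698959
P(Track circuit fails) [OR] = 1 − (1−0.14) × (1−0.698959) = 0.741105
P(Vital path unavailable) [AND] = 0.25 × 0.19 = 0.047500
P(Interlocking logic fails) [OR] = 1 − (1−0.24) × (1−0.38) × (1−0.42) = 0.726704
P(Signal drive inoperative) [AND] = 0.15 × 0.10 × 0.02 = 0.000300
P(Detection branch down) [OR] = 1 − (1−0.047500) × (1−0.726704) × (1−0.000300) × (1−0.03) = 0.747571
P(Rail signal shows false clear) [OR] = 1 − (1−0.741105) × (1−0.747571) × (1−0.19) × (1−0.28) = 0.961886
Rounded to 4 decimal places: P(Rail signal shows false clear) ≈ 0.9619.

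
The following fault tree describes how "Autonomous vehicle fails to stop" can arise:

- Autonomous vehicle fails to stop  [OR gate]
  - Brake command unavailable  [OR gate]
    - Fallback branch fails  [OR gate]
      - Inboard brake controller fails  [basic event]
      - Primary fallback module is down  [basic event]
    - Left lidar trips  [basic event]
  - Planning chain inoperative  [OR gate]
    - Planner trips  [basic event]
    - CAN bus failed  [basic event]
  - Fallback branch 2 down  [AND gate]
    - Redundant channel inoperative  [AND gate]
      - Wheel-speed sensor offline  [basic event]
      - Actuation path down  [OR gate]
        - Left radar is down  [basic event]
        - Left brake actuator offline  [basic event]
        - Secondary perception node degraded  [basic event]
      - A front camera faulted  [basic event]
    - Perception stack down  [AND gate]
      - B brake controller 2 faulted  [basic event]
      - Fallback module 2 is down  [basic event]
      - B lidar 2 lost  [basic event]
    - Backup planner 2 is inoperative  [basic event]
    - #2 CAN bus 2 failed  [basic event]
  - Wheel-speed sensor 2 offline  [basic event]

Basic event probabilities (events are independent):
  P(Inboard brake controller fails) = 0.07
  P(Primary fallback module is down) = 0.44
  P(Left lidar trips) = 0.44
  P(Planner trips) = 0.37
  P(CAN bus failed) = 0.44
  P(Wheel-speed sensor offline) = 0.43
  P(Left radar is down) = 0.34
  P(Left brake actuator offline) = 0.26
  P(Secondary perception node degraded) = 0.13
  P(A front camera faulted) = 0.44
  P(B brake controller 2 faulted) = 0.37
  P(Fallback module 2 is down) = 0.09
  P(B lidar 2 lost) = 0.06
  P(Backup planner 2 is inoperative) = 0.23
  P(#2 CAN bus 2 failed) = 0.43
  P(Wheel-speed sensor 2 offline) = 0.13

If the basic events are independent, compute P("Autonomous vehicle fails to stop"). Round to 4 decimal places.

P(Fallback branch fails) [OR] = 1 − (1−0.07) × (1−0.44) = 0.479200
P(Brake command unavailable) [OR] = 1 − (1−0.479200) × (1−0.44) = 0.708352
P(Planning chain inoperative) [OR] = 1 − (1−0.37) × (1−0.44) = 0.647200
P(Actuation path down) [OR] = 1 − (1−0.34) × (1−0.26) × (1−0.13) = 0.575092
P(Redundant channel inoperative) [AND] = 0.43 × 0.575092 × 0.44 = 0.108807
P(Perception stack down) [AND] = 0.37 × 0.09 × 0.06 = 0.001998
P(Fallback branch 2 down) [AND] = 0.108807 × 0.001998 × 0.23 × 0.43 = 0.000022
P(Autonomous vehicle fails to stop) [OR] = 1 − (1−0.708352) × (1−0.647200) × (1−0.000022) × (1−0.13) = 0.910485
Rounded to 4 decimal places: P(Autonomous vehicle fails to stop) ≈ 0.9105.

0.9105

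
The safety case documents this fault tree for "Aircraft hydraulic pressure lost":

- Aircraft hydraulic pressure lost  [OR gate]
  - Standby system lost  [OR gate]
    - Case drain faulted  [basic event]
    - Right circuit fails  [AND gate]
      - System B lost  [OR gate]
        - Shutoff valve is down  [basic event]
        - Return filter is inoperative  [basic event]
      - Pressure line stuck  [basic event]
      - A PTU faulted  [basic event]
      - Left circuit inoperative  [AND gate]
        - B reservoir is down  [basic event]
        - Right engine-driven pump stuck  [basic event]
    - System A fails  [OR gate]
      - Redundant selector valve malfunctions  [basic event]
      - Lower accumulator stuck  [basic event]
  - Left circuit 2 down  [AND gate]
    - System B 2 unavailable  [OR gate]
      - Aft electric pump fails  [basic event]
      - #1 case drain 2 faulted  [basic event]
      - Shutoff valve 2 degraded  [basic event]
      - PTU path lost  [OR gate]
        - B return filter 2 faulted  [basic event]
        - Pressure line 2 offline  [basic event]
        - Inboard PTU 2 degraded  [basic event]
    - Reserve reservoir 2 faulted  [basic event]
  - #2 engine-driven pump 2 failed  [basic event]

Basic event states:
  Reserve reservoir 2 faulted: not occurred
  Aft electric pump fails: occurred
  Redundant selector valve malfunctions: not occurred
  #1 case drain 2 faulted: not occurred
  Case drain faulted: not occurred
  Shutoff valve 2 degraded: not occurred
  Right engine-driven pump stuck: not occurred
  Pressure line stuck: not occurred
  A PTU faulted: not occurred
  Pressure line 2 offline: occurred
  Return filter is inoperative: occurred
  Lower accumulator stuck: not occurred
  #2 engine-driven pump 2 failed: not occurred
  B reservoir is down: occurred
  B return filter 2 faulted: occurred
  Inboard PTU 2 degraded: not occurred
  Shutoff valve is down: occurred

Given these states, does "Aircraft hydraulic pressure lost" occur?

System B lost [OR]: Shutoff valve is down=occurs, Return filter is inoperative=occurs → at least one input occurs → occurs.
Left circuit inoperative [AND]: B reservoir is down=occurs, Right engine-driven pump stuck=not → not all inputs occur → does not occur.
Right circuit fails [AND]: System B lost=occurs, Pressure line stuck=not, A PTU faulted=not, Left circuit inoperative=not → not all inputs occur → does not occur.
System A fails [OR]: Redundant selector valve malfunctions=not, Lower accumulator stuck=not → no input occurs → does not occur.
Standby system lost [OR]: Case drain faulted=not, Right circuit fails=not, System A fails=not → no input occurs → does not occur.
PTU path lost [OR]: B return filter 2 faulted=occurs, Pressure line 2 offline=occurs, Inboard PTU 2 degraded=not → at least one input occurs → occurs.
System B 2 unavailable [OR]: Aft electric pump fails=occurs, #1 case drain 2 faulted=not, Shutoff valve 2 degraded=not, PTU path lost=occurs → at least one input occurs → occurs.
Left circuit 2 down [AND]: System B 2 unavailable=occurs, Reserve reservoir 2 faulted=not → not all inputs occur → does not occur.
Aircraft hydraulic pressure lost [OR]: Standby system lost=not, Left circuit 2 down=not, #2 engine-driven pump 2 failed=not → no input occurs → does not occur.

No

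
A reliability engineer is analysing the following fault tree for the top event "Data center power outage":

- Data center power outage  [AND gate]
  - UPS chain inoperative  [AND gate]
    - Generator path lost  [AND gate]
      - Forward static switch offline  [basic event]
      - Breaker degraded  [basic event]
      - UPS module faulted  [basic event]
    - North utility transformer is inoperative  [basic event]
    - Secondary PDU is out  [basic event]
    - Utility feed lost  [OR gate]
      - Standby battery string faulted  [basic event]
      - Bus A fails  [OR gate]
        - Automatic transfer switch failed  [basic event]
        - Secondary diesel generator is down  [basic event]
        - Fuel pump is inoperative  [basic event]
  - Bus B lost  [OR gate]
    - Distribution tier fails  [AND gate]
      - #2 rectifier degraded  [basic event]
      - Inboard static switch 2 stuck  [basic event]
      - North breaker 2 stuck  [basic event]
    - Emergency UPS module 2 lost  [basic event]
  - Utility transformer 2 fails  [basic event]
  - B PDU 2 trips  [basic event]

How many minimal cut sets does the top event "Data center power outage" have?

8

Generator path lost [AND]: one cut set from each child combined → 1 × 1 × 1 = 1 cut set(s).
Bus A fails [OR]: union of children's cut sets → 3 cut set(s).
Utility feed lost [OR]: union of children's cut sets → 4 cut set(s).
UPS chain inoperative [AND]: one cut set from each child combined → 1 × 1 × 1 × 4 = 4 cut set(s).
Distribution tier fails [AND]: one cut set from each child combined → 1 × 1 × 1 = 1 cut set(s).
Bus B lost [OR]: union of children's cut sets → 2 cut set(s).
Data center power outage [AND]: one cut set from each child combined → 4 × 2 × 1 × 1 = 8 cut set(s).
Minimal cut sets: {#2 rectifier degraded, B PDU 2 trips, Breaker degraded, Forward static switch offline, Inboard static switch 2 stuck, North breaker 2 stuck, North utility transformer is inoperative, Secondary PDU is out, Standby battery string faulted, UPS module faulted, Utility transformer 2 fails}; {B PDU 2 trips, Breaker degraded, Emergency UPS module 2 lost, Forward static switch offline, North utility transformer is inoperative, Secondary PDU is out, Standby battery string faulted, UPS module faulted, Utility transformer 2 fails}; {#2 rectifier degraded, Automatic transfer switch failed, B PDU 2 trips, Breaker degraded, Forward static switch offline, Inboard static switch 2 stuck, North breaker 2 stuck, North utility transformer is inoperative, Secondary PDU is out, UPS module faulted, Utility transformer 2 fails}; {Automatic transfer switch failed, B PDU 2 trips, Breaker degraded, Emergency UPS module 2 lost, Forward static switch offline, North utility transformer is inoperative, Secondary PDU is out, UPS module faulted, Utility transformer 2 fails}; {#2 rectifier degraded, B PDU 2 trips, Breaker degraded, Forward static switch offline, Inboard static switch 2 stuck, North breaker 2 stuck, North utility transformer is inoperative, Secondary PDU is out, Secondary diesel generator is down, UPS module faulted, Utility transformer 2 fails}; {B PDU 2 trips, Breaker degraded, Emergency UPS module 2 lost, Forward static switch offline, North utility transformer is inoperative, Secondary PDU is out, Secondary diesel generator is down, UPS module faulted, Utility transformer 2 fails}; {#2 rectifier degraded, B PDU 2 trips, Breaker degraded, Forward static switch offline, Fuel pump is inoperative, Inboard static switch 2 stuck, North breaker 2 stuck, North utility transformer is inoperative, Secondary PDU is out, UPS module faulted, Utility transformer 2 fails}; {B PDU 2 trips, Breaker degraded, Emergency UPS module 2 lost, Forward static switch offline, Fuel pump is inoperative, North utility transformer is inoperative, Secondary PDU is out, UPS module faulted, Utility transformer 2 fails}.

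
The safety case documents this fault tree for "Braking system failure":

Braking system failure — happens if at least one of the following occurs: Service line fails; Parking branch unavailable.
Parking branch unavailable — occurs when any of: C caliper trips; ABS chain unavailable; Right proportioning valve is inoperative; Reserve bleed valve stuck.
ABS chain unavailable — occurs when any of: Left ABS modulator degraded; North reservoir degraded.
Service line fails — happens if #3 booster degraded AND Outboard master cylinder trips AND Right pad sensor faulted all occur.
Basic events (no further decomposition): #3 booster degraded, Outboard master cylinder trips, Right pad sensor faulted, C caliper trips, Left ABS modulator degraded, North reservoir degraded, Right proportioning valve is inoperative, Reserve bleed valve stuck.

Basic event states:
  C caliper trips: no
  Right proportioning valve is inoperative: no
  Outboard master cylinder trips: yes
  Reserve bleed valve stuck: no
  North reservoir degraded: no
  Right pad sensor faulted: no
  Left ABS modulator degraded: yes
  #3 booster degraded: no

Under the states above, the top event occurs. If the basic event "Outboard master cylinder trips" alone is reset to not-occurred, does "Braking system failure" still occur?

Counterfactual: set "Outboard master cylinder trips" to not occurred.
Service line fails [AND]: #3 booster degraded=not, Outboard master cylinder trips=not, Right pad sensor faulted=not → not all inputs occur → does not occur.
ABS chain unavailable [OR]: Left ABS modulator degraded=occurs, North reservoir degraded=not → at least one input occurs → occurs.
Parking branch unavailable [OR]: C caliper trips=not, ABS chain unavailable=occurs, Right proportioning valve is inoperative=not, Reserve bleed valve stuck=not → at least one input occurs → occurs.
Braking system failure [OR]: Service line fails=not, Parking branch unavailable=occurs → at least one input occurs → occurs.

Yes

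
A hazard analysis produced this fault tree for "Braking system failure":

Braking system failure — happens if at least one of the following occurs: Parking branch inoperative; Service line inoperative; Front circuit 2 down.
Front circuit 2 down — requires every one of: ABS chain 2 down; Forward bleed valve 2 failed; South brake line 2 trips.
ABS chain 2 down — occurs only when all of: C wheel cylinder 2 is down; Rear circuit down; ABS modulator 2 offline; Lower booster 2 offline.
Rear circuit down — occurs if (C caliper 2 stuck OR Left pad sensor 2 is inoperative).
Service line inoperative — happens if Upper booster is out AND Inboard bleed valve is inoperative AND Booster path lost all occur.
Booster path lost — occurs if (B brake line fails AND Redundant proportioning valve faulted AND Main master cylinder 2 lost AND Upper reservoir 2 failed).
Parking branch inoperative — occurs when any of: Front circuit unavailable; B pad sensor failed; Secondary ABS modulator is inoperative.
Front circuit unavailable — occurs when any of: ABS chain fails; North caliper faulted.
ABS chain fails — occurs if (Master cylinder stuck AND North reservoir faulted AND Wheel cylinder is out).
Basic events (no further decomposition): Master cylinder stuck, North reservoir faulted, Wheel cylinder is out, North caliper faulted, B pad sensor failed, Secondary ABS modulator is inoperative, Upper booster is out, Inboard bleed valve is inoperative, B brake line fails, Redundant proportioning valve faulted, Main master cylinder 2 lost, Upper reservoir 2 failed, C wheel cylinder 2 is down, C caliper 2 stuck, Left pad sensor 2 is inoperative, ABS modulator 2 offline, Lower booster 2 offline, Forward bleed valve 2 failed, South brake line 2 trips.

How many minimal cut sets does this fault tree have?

7

ABS chain fails [AND]: one cut set from each child combined → 1 × 1 × 1 = 1 cut set(s).
Front circuit unavailable [OR]: union of children's cut sets → 2 cut set(s).
Parking branch inoperative [OR]: union of children's cut sets → 4 cut set(s).
Booster path lost [AND]: one cut set from each child combined → 1 × 1 × 1 × 1 = 1 cut set(s).
Service line inoperative [AND]: one cut set from each child combined → 1 × 1 × 1 = 1 cut set(s).
Rear circuit down [OR]: union of children's cut sets → 2 cut set(s).
ABS chain 2 down [AND]: one cut set from each child combined → 1 × 2 × 1 × 1 = 2 cut set(s).
Front circuit 2 down [AND]: one cut set from each child combined → 2 × 1 × 1 = 2 cut set(s).
Braking system failure [OR]: union of children's cut sets → 7 cut set(s).
Minimal cut sets: {Master cylinder stuck, North reservoir faulted, Wheel cylinder is out}; {North caliper faulted}; {B pad sensor failed}; {Secondary ABS modulator is inoperative}; {B brake line fails, Inboard bleed valve is inoperative, Main master cylinder 2 lost, Redundant proportioning valve faulted, Upper booster is out, Upper reservoir 2 failed}; {ABS modulator 2 offline, C caliper 2 stuck, C wheel cylinder 2 is down, Forward bleed valve 2 failed, Lower booster 2 offline, South brake line 2 trips}; {ABS modulator 2 offline, C wheel cylinder 2 is down, Forward bleed valve 2 failed, Left pad sensor 2 is inoperative, Lower booster 2 offline, South brake line 2 trips}.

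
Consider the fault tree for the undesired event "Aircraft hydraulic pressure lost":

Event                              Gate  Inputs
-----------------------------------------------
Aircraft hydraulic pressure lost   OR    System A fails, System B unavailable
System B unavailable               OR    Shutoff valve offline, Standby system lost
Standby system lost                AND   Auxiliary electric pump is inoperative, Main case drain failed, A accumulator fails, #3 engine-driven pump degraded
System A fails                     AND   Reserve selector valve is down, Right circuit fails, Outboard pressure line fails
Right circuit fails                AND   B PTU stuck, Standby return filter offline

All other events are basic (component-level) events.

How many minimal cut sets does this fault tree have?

3

Right circuit fails [AND]: one cut set from each child combined → 1 × 1 = 1 cut set(s).
System A fails [AND]: one cut set from each child combined → 1 × 1 × 1 = 1 cut set(s).
Standby system lost [AND]: one cut set from each child combined → 1 × 1 × 1 × 1 = 1 cut set(s).
System B unavailable [OR]: union of children's cut sets → 2 cut set(s).
Aircraft hydraulic pressure lost [OR]: union of children's cut sets → 3 cut set(s).
Minimal cut sets: {B PTU stuck, Outboard pressure line fails, Reserve selector valve is down, Standby return filter offline}; {Shutoff valve offline}; {#3 engine-driven pump degraded, A accumulator fails, Auxiliary electric pump is inoperative, Main case drain failed}.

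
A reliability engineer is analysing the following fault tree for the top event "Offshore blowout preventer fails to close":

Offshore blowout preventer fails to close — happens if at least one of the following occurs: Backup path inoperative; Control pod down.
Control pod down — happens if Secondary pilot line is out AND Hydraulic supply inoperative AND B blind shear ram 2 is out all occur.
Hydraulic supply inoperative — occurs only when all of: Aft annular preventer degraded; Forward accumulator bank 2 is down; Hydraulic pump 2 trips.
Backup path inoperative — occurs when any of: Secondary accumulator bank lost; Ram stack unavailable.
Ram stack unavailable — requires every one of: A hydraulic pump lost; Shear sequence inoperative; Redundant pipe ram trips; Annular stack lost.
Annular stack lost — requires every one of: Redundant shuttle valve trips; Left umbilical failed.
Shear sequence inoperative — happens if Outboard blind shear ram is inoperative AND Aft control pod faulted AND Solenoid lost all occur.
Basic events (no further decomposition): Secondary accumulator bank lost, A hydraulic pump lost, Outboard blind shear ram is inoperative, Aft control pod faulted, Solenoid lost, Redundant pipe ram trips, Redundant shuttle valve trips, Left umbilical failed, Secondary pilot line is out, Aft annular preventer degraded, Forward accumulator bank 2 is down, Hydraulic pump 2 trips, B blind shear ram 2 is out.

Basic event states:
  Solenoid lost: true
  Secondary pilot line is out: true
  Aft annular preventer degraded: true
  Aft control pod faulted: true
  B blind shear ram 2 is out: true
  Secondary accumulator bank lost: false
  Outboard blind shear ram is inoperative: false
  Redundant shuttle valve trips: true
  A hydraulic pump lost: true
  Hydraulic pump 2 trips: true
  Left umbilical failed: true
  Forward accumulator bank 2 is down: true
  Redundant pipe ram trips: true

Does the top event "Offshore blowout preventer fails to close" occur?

Yes

Shear sequence inoperative [AND]: Outboard blind shear ram is inoperative=not, Aft control pod faulted=occurs, Solenoid lost=occurs → not all inputs occur → does not occur.
Annular stack lost [AND]: Redundant shuttle valve trips=occurs, Left umbilical failed=occurs → all inputs occur → occurs.
Ram stack unavailable [AND]: A hydraulic pump lost=occurs, Shear sequence inoperative=not, Redundant pipe ram trips=occurs, Annular stack lost=occurs → not all inputs occur → does not occur.
Backup path inoperative [OR]: Secondary accumulator bank lost=not, Ram stack unavailable=not → no input occurs → does not occur.
Hydraulic supply inoperative [AND]: Aft annular preventer degraded=occurs, Forward accumulator bank 2 is down=occurs, Hydraulic pump 2 trips=occurs → all inputs occur → occurs.
Control pod down [AND]: Secondary pilot line is out=occurs, Hydraulic supply inoperative=occurs, B blind shear ram 2 is out=occurs → all inputs occur → occurs.
Offshore blowout preventer fails to close [OR]: Backup path inoperative=not, Control pod down=occurs → at least one input occurs → occurs.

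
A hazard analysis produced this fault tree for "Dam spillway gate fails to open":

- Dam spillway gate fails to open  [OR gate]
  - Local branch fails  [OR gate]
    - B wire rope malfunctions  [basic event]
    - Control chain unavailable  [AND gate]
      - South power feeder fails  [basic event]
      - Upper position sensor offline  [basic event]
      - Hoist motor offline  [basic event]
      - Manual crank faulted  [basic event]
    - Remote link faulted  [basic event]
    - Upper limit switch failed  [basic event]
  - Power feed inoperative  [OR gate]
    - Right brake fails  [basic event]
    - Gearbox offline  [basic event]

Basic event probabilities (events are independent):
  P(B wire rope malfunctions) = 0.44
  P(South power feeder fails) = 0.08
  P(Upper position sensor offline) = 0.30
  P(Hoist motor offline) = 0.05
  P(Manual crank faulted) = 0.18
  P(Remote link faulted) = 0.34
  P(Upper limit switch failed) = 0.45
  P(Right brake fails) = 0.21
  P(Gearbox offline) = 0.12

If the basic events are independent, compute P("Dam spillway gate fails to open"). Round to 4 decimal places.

P(Control chain unavailable) [AND] = 0.08 × 0.30 × 0.05 × 0.18 = 0.000216
P(Local branch fails) [OR] = 1 − (1−0.44) × (1−0.000216) × (1−0.34) × (1−0.45) = 0.796764
P(Power feed inoperative) [OR] = 1 − (1−0.21) × (1−0.12) = 0.304800
P(Dam spillway gate fails to open) [OR] = 1 − (1−0.796764) × (1−0.304800) = 0.858710
Rounded to 4 decimal places: P(Dam spillway gate fails to open) ≈ 0.8587.

0.8587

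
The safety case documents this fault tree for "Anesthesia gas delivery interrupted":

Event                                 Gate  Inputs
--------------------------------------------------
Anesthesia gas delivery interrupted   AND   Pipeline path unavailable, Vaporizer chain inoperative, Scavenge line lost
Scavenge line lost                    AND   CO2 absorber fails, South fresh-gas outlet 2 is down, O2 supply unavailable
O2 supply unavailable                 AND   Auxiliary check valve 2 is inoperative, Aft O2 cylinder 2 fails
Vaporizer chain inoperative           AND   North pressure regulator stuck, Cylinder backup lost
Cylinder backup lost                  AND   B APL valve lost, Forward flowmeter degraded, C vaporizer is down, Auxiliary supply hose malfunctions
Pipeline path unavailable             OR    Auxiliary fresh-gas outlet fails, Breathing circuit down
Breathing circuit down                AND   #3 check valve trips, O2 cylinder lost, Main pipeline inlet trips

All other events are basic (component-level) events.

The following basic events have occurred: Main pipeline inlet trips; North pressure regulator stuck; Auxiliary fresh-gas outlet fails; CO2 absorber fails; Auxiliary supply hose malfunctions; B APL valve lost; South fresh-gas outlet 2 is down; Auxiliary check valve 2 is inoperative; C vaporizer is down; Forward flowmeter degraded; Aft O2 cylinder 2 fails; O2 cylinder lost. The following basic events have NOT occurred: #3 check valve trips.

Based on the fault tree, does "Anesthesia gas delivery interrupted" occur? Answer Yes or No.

Breathing circuit down [AND]: #3 check valve trips=not, O2 cylinder lost=occurs, Main pipeline inlet trips=occurs → not all inputs occur → does not occur.
Pipeline path unavailable [OR]: Auxiliary fresh-gas outlet fails=occurs, Breathing circuit down=not → at least one input occurs → occurs.
Cylinder backup lost [AND]: B APL valve lost=occurs, Forward flowmeter degraded=occurs, C vaporizer is down=occurs, Auxiliary supply hose malfunctions=occurs → all inputs occur → occurs.
Vaporizer chain inoperative [AND]: North pressure regulator stuck=occurs, Cylinder backup lost=occurs → all inputs occur → occurs.
O2 supply unavailable [AND]: Auxiliary check valve 2 is inoperative=occurs, Aft O2 cylinder 2 fails=occurs → all inputs occur → occurs.
Scavenge line lost [AND]: CO2 absorber fails=occurs, South fresh-gas outlet 2 is down=occurs, O2 supply unavailable=occurs → all inputs occur → occurs.
Anesthesia gas delivery interrupted [AND]: Pipeline path unavailable=occurs, Vaporizer chain inoperative=occurs, Scavenge line lost=occurs → all inputs occur → occurs.

Yes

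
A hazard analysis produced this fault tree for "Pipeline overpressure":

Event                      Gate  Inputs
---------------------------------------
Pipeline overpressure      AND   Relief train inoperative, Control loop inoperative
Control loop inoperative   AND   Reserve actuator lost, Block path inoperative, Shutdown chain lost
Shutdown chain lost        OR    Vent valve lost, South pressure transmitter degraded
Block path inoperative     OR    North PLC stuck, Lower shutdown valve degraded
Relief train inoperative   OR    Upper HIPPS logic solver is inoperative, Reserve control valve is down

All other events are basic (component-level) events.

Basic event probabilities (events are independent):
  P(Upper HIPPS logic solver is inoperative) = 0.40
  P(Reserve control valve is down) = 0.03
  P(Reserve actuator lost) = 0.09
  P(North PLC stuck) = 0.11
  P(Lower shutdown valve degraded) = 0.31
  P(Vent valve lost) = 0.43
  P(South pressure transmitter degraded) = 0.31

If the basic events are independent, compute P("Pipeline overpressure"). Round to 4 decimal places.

P(Relief train inoperative) [OR] = 1 − (1−0.40) × (1−0.03) = 0.418000
P(Block path inoperative) [OR] = 1 − (1−0.11) × (1−0.31) = 0.385900
P(Shutdown chain lost) [OR] = 1 − (1−0.43) × (1−0.31) = 0.606700
P(Control loop inoperative) [AND] = 0.09 × 0.385900 × 0.606700 = 0.021071
P(Pipeline overpressure) [AND] = 0.418000 × 0.021071 = 0.008808
Rounded to 4 decimal places: P(Pipeline overpressure) ≈ 0.0088.

0.0088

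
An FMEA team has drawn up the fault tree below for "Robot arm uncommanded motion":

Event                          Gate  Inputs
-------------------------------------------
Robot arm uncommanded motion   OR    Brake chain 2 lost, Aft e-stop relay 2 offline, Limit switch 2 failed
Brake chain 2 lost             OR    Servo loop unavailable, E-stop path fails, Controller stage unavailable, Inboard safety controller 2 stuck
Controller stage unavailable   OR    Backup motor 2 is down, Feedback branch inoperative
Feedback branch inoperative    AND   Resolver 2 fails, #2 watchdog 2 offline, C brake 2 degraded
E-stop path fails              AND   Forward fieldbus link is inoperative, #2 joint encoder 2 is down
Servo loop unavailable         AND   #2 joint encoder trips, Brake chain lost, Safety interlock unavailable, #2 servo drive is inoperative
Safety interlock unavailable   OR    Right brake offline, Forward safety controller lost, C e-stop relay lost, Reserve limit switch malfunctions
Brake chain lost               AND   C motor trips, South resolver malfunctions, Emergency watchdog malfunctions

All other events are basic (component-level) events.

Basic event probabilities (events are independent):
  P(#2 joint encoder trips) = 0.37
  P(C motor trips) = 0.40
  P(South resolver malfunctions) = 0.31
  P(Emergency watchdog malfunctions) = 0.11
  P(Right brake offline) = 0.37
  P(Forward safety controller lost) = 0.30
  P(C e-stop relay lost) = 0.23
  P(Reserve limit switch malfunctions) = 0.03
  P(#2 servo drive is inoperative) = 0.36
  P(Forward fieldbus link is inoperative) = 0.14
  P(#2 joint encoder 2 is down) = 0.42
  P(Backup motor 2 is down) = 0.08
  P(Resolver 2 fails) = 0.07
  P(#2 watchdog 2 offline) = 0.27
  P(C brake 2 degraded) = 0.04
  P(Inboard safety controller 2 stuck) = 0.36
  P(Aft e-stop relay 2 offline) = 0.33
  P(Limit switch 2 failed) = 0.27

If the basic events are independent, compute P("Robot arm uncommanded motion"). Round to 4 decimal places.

P(Brake chain lost) [AND] = 0.40 × 0.31 × 0.11 = 0.013640
P(Safety interlock unavailable) [OR] = 1 − (1−0.37) × (1−0.30) × (1−0.23) × (1−0.03) = 0.670617
P(Servo loop unavailable) [AND] = 0.37 × 0.013640 × 0.670617 × 0.36 = 0.001218
P(E-stop path fails) [AND] = 0.14 × 0.42 = 0.058800
P(Feedback branch inoperative) [AND] = 0.07 × 0.27 × 0.04 = 0.000756
P(Controller stage unavailable) [OR] = 1 − (1−0.08) × (1−0.000756) = 0.080696
P(Brake chain 2 lost) [OR] = 1 − (1−0.001218) × (1−0.058800) × (1−0.080696) × (1−0.36) = 0.446915
P(Robot arm uncommanded motion) [OR] = 1 − (1−0.446915) × (1−0.33) × (1−0.27) = 0.729486
Rounded to 4 decimal places: P(Robot arm uncommanded motion) ≈ 0.7295.

0.7295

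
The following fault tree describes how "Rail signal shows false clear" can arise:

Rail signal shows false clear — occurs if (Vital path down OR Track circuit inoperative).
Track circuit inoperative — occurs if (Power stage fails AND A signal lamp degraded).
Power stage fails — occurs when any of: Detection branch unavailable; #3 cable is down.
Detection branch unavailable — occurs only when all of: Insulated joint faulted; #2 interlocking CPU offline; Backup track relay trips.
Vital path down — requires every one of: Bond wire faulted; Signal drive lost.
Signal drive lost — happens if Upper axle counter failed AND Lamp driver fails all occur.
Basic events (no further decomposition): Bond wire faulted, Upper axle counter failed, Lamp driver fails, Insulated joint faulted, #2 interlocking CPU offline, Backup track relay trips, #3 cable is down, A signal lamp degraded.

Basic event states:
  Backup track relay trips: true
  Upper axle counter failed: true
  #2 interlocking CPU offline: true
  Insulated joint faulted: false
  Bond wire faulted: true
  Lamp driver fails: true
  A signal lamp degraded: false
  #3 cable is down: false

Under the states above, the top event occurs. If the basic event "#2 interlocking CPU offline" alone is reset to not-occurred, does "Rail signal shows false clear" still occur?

Yes

Counterfactual: set "#2 interlocking CPU offline" to not occurred.
Signal drive lost [AND]: Upper axle counter failed=occurs, Lamp driver fails=occurs → all inputs occur → occurs.
Vital path down [AND]: Bond wire faulted=occurs, Signal drive lost=occurs → all inputs occur → occurs.
Detection branch unavailable [AND]: Insulated joint faulted=not, #2 interlocking CPU offline=not, Backup track relay trips=occurs → not all inputs occur → does not occur.
Power stage fails [OR]: Detection branch unavailable=not, #3 cable is down=not → no input occurs → does not occur.
Track circuit inoperative [AND]: Power stage fails=not, A signal lamp degraded=not → not all inputs occur → does not occur.
Rail signal shows false clear [OR]: Vital path down=occurs, Track circuit inoperative=not → at least one input occurs → occurs.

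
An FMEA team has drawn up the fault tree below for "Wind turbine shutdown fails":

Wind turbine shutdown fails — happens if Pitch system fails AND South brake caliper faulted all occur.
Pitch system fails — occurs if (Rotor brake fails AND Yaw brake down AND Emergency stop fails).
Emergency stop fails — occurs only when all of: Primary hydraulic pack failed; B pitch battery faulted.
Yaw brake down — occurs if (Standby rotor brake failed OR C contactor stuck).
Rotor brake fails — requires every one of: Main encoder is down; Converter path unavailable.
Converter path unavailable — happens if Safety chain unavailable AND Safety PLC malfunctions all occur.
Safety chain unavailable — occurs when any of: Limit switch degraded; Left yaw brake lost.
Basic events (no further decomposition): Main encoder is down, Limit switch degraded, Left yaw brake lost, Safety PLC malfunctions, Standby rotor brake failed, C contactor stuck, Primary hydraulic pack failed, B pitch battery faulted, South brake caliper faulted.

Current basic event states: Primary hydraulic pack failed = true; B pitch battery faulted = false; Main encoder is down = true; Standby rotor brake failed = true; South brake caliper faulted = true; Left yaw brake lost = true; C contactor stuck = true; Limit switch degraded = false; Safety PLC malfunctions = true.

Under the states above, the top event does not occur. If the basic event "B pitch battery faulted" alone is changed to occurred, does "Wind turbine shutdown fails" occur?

Counterfactual: set "B pitch battery faulted" to occurred.
Safety chain unavailable [OR]: Limit switch degraded=not, Left yaw brake lost=occurs → at least one input occurs → occurs.
Converter path unavailable [AND]: Safety chain unavailable=occurs, Safety PLC malfunctions=occurs → all inputs occur → occurs.
Rotor brake fails [AND]: Main encoder is down=occurs, Converter path unavailable=occurs → all inputs occur → occurs.
Yaw brake down [OR]: Standby rotor brake failed=occurs, C contactor stuck=occurs → at least one input occurs → occurs.
Emergency stop fails [AND]: Primary hydraulic pack failed=occurs, B pitch battery faulted=occurs → all inputs occur → occurs.
Pitch system fails [AND]: Rotor brake fails=occurs, Yaw brake down=occurs, Emergency stop fails=occurs → all inputs occur → occurs.
Wind turbine shutdown fails [AND]: Pitch system fails=occurs, South brake caliper faulted=occurs → all inputs occur → occurs.

Yes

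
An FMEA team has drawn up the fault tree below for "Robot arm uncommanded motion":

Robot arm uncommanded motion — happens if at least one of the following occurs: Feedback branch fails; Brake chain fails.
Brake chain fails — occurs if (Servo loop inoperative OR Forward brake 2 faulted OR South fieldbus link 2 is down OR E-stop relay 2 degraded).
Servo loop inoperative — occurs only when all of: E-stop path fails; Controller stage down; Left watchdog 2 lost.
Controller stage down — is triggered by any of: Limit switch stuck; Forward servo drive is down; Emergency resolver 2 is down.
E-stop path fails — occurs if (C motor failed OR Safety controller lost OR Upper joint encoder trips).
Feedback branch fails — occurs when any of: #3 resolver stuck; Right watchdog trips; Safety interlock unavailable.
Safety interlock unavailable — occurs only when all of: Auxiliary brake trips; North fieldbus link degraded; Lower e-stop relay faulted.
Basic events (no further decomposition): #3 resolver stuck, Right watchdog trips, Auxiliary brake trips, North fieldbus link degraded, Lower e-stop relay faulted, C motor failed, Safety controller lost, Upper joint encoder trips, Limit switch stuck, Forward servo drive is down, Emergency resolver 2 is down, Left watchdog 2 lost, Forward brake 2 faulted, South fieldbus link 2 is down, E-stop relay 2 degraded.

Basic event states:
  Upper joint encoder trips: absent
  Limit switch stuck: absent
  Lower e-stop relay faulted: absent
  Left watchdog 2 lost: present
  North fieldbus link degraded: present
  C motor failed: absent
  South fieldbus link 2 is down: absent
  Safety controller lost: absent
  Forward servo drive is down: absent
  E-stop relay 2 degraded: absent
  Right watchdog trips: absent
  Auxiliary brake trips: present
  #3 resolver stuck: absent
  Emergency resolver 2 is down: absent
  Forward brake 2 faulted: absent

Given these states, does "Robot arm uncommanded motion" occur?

Safety interlock unavailable [AND]: Auxiliary brake trips=occurs, North fieldbus link degraded=occurs, Lower e-stop relay faulted=not → not all inputs occur → does not occur.
Feedback branch fails [OR]: #3 resolver stuck=not, Right watchdog trips=not, Safety interlock unavailable=not → no input occurs → does not occur.
E-stop path fails [OR]: C motor failed=not, Safety controller lost=not, Upper joint encoder trips=not → no input occurs → does not occur.
Controller stage down [OR]: Limit switch stuck=not, Forward servo drive is down=not, Emergency resolver 2 is down=not → no input occurs → does not occur.
Servo loop inoperative [AND]: E-stop path fails=not, Controller stage down=not, Left watchdog 2 lost=occurs → not all inputs occur → does not occur.
Brake chain fails [OR]: Servo loop inoperative=not, Forward brake 2 faulted=not, South fieldbus link 2 is down=not, E-stop relay 2 degraded=not → no input occurs → does not occur.
Robot arm uncommanded motion [OR]: Feedback branch fails=not, Brake chain fails=not → no input occurs → does not occur.

No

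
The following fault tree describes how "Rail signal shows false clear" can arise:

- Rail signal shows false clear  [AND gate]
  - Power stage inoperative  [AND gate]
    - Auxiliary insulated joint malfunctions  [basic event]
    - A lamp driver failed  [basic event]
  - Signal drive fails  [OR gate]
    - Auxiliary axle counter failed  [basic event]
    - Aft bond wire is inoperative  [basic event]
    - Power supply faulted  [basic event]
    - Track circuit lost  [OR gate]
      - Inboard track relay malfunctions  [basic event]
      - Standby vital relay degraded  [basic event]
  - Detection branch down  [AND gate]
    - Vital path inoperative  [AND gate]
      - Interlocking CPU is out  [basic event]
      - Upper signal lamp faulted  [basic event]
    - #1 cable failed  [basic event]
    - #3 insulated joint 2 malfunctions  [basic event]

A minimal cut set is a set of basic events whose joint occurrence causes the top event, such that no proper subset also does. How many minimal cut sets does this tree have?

5

Power stage inoperative [AND]: one cut set from each child combined → 1 × 1 = 1 cut set(s).
Track circuit lost [OR]: union of children's cut sets → 2 cut set(s).
Signal drive fails [OR]: union of children's cut sets → 5 cut set(s).
Vital path inoperative [AND]: one cut set from each child combined → 1 × 1 = 1 cut set(s).
Detection branch down [AND]: one cut set from each child combined → 1 × 1 × 1 = 1 cut set(s).
Rail signal shows false clear [AND]: one cut set from each child combined → 1 × 5 × 1 = 5 cut set(s).
Minimal cut sets: {#1 cable failed, #3 insulated joint 2 malfunctions, A lamp driver failed, Auxiliary axle counter failed, Auxiliary insulated joint malfunctions, Interlocking CPU is out, Upper signal lamp faulted}; {#1 cable failed, #3 insulated joint 2 malfunctions, A lamp driver failed, Aft bond wire is inoperative, Auxiliary insulated joint malfunctions, Interlocking CPU is out, Upper signal lamp faulted}; {#1 cable failed, #3 insulated joint 2 malfunctions, A lamp driver failed, Auxiliary insulated joint malfunctions, Interlocking CPU is out, Power supply faulted, Upper signal lamp faulted}; {#1 cable failed, #3 insulated joint 2 malfunctions, A lamp driver failed, Auxiliary insulated joint malfunctions, Inboard track relay malfunctions, Interlocking CPU is out, Upper signal lamp faulted}; {#1 cable failed, #3 insulated joint 2 malfunctions, A lamp driver failed, Auxiliary insulated joint malfunctions, Interlocking CPU is out, Standby vital relay degraded, Upper signal lamp faulted}.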